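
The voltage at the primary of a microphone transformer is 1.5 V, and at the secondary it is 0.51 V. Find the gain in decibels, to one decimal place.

For a voltage ratio, dB = 20·log₁₀(V₂/V₁).
20·log₁₀(0.51/1.5) = 20·log₁₀(0.3400) = -9.4 dB.

-9.4 dB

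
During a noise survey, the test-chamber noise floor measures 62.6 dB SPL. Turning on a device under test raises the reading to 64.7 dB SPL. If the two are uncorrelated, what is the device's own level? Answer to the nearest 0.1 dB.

60.5 dB SPL

Subtract intensities: L_src = 10·log₁₀(10^(L_total/10) − 10^(L_bg/10)).
L_src = 10·log₁₀(10^(64.7/10) − 10^(62.6/10)) = 10·log₁₀(1132000) = 60.5 dB SPL.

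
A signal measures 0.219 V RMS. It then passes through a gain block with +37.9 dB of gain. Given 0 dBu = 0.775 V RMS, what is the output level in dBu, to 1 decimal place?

Input level: 20·log₁₀(0.219/0.775) = -10.98 dBu.
Output: -10.98 + 37.9 = +26.9 dBu.

+26.9 dBu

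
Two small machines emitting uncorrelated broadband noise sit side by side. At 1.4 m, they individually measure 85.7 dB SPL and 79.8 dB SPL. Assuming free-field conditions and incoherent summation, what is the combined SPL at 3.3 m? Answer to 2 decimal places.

79.25 dB SPL

Combined at 1.4 m: 10·log₁₀(10^(85.7/10)+10^(79.8/10)) = 86.693 dB SPL.
Then apply −20·log₁₀(3.3/1.4) = -7.448 dB → 79.25 dB SPL.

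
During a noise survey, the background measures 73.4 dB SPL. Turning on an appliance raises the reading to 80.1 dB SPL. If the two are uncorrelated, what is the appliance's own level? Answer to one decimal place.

79.1 dB SPL

Background correction is a power subtraction:
L_src = 10·log₁₀(10^(80.1/10) − 10^(73.4/10)) = 10·log₁₀(80450000) = 79.1 dB SPL.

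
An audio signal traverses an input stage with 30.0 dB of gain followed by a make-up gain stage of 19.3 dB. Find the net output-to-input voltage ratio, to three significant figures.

Net gain = 30.0 + 19.3 = 49.3 dB.
Voltage ratio = 10^(49.3/20) = 292.

292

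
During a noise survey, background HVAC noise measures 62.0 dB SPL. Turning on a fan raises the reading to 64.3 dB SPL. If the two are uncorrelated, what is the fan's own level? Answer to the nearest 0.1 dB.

Remove the background by subtracting linear intensities:
L_src = 10·log₁₀(10^(64.3/10) − 10^(62.0/10)) = 10·log₁₀(1107000) = 60.4 dB SPL.

60.4 dB SPL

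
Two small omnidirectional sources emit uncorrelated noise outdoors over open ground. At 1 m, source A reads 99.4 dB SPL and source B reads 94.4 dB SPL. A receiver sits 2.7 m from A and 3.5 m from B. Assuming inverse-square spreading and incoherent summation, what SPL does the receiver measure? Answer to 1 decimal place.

91.5 dB SPL

At the listener: L_A = 99.4 − 20·log₁₀(2.7) = 90.77 dB; L_B = 94.4 − 20·log₁₀(3.5) = 83.52 dB.
Combined: 10·log₁₀(10^(90.77/10)+10^(83.52/10)) = 91.5 dB SPL.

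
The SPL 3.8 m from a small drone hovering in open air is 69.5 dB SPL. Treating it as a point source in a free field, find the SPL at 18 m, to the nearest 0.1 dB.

56.0 dB SPL

For a point source in a free field, ΔL = −20·log₁₀(d₂/d₁).
ΔL = −20·log₁₀(18/3.8) = -13.51 dB, so L₂ = 69.5 + (-13.51) = 56.0 dB SPL.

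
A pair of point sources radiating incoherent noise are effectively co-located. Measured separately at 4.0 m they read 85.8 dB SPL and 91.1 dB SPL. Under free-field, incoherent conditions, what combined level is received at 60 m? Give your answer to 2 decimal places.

68.70 dB SPL

Combined at 4.0 m: 10·log₁₀(10^(85.8/10)+10^(91.1/10)) = 92.223 dB SPL.
Then apply −20·log₁₀(60/4.0) = -23.522 dB → 68.70 dB SPL.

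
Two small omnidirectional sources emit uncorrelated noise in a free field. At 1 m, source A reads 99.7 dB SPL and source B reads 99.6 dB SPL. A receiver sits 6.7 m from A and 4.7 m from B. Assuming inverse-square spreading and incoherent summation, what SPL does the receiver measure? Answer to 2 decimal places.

At the listener: L_A = 99.7 − 20·log₁₀(6.7) = 83.179 dB; L_B = 99.6 − 20·log₁₀(4.7) = 86.158 dB.
Combined: 10·log₁₀(10^(83.179/10)+10^(86.158/10)) = 87.93 dB SPL.

87.93 dB SPL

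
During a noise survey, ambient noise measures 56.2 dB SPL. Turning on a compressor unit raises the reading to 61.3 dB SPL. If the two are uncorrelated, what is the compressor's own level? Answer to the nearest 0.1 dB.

59.7 dB SPL

Background correction is a power subtraction:
L_src = 10·log₁₀(10^(61.3/10) − 10^(56.2/10)) = 10·log₁₀(932100) = 59.7 dB SPL.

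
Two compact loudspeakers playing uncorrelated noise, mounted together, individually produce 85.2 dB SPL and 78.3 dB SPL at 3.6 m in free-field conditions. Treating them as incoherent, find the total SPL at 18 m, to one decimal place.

72.0 dB SPL

Combined at 3.6 m: 10·log₁₀(10^(85.2/10)+10^(78.3/10)) = 86.01 dB SPL.
Then apply −20·log₁₀(18/3.6) = -13.98 dB → 72.0 dB SPL.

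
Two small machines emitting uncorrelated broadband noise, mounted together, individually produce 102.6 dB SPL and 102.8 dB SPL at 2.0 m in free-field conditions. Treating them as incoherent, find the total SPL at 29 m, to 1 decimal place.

82.5 dB SPL

Combined at 2.0 m: 10·log₁₀(10^(102.6/10)+10^(102.8/10)) = 105.71 dB SPL.
Then apply −20·log₁₀(29/2.0) = -23.23 dB → 82.5 dB SPL.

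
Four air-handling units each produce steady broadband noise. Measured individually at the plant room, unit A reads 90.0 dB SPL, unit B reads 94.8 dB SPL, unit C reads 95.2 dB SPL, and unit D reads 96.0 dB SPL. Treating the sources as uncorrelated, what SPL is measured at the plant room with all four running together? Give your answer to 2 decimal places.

100.54 dB SPL

Incoherent sources sum as intensities:
L_total = 10·log₁₀(10^(90.0/10) + 10^(94.8/10) + 10^(95.2/10) + 10^(96.0/10)) = 10·log₁₀(11312000000) = 100.54 dB SPL.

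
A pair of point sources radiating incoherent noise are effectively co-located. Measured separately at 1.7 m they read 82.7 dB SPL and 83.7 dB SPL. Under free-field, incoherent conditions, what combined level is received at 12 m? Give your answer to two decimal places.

69.26 dB SPL

Combined at 1.7 m: 10·log₁₀(10^(82.7/10)+10^(83.7/10)) = 86.239 dB SPL.
Then apply −20·log₁₀(12/1.7) = -16.975 dB → 69.26 dB SPL.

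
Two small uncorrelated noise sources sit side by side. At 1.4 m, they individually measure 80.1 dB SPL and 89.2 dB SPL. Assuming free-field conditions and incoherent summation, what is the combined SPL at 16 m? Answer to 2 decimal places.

68.54 dB SPL

Combined at 1.4 m: 10·log₁₀(10^(80.1/10)+10^(89.2/10)) = 89.704 dB SPL.
Then apply −20·log₁₀(16/1.4) = -21.160 dB → 68.54 dB SPL.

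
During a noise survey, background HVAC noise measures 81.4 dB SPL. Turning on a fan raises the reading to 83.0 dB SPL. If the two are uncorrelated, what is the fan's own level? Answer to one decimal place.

Remove the background by subtracting linear intensities:
L_src = 10·log₁₀(10^(83.0/10) − 10^(81.4/10)) = 10·log₁₀(61490000) = 77.9 dB SPL.

77.9 dB SPL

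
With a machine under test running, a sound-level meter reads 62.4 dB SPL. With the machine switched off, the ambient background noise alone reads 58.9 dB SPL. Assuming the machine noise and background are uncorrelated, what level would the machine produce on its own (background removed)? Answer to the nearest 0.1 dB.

Background correction is a power subtraction:
L_src = 10·log₁₀(10^(62.4/10) − 10^(58.9/10)) = 10·log₁₀(961600) = 59.8 dB SPL.

59.8 dB SPL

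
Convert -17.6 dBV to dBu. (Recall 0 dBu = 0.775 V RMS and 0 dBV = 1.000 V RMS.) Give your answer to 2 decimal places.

The offset between the scales is 20·log₁₀(0.775/1.000) = −2.214 dB.
So dBu = -17.6 + 2.214 = -15.39 dBu.

-15.39 dBu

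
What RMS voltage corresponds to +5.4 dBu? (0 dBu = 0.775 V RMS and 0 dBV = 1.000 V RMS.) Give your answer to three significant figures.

1.44 V

V = 0.775 V × 10^(+5.4/20).
= 0.775 × 1.862 = 1.44 V.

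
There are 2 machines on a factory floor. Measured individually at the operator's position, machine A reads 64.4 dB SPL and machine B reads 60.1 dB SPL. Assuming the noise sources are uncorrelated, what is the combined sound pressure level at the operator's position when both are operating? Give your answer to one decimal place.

Add the sources as powers (linear), then convert back to dB:
L_total = 10·log₁₀(10^(64.4/10) + 10^(60.1/10)) = 10·log₁₀(3778000) = 65.8 dB SPL.

65.8 dB SPL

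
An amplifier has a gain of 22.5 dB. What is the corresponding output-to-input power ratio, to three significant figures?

178

Power ratio = 10^(dB/10).
10^(22.5/10) = 10^(2.250) = 178.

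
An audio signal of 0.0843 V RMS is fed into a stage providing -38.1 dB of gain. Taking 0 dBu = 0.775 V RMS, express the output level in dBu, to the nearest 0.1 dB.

-57.4 dBu

Input level: 20·log₁₀(0.0843/0.775) = -19.27 dBu.
Output: -19.27 − 38.1 = -57.4 dBu.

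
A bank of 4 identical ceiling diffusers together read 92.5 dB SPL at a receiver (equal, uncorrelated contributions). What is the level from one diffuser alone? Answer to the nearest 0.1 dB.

86.5 dB SPL

4 equal incoherent sources add 10·log₁₀(4) = 6.02 dB over one source.
L_one = 92.5 − 6.02 = 86.5 dB SPL.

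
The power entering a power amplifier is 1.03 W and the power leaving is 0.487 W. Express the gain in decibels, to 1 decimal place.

-3.3 dB

For a power ratio, dB = 10·log₁₀(P₂/P₁).
10·log₁₀(0.487/1.03) = 10·log₁₀(0.4728) = -3.3 dB.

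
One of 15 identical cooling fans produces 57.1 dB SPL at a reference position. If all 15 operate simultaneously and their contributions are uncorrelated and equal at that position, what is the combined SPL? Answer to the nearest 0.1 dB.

68.9 dB SPL

15 equal incoherent sources raise the level by 10·log₁₀(15) = 11.76 dB.
L_total = 57.1 + 11.76 = 68.9 dB SPL.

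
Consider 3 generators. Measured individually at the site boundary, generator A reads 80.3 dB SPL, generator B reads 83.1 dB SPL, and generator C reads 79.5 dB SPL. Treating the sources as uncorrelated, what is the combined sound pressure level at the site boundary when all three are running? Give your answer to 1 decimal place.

Add the sources as powers (linear), then convert back to dB:
L_total = 10·log₁₀(10^(80.3/10) + 10^(83.1/10) + 10^(79.5/10)) = 10·log₁₀(400500000) = 86.0 dB SPL.

86.0 dB SPL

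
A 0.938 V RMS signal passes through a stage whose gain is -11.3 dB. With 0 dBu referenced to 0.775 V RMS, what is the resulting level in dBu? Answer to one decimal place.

-9.6 dBu

Input level: 20·log₁₀(0.938/0.775) = 1.66 dBu.
Output: 1.66 − 11.3 = -9.6 dBu.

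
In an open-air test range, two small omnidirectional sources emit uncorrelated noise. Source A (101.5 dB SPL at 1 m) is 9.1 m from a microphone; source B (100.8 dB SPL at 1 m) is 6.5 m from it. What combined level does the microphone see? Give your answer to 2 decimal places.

86.58 dB SPL

At the listener: L_A = 101.5 − 20·log₁₀(9.1) = 82.319 dB; L_B = 100.8 − 20·log₁₀(6.5) = 84.542 dB.
Combined: 10·log₁₀(10^(82.319/10)+10^(84.542/10)) = 86.58 dB SPL.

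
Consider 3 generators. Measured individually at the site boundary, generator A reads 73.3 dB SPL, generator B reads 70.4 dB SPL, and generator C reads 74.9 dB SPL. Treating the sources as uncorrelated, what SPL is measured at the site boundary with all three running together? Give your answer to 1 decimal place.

Uncorrelated sources add in intensity (power), not in dB.
L_total = 10·log₁₀(10^(73.3/10) + 10^(70.4/10) + 10^(74.9/10)) = 10·log₁₀(63250000) = 78.0 dB SPL.

78.0 dB SPL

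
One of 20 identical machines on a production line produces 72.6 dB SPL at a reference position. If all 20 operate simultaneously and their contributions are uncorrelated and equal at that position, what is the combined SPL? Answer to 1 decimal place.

20 equal incoherent sources raise the level by 10·log₁₀(20) = 13.01 dB.
L_total = 72.6 + 13.01 = 85.6 dB SPL.

85.6 dB SPL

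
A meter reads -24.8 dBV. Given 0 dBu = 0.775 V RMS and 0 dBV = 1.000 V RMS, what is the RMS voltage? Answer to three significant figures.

V = 1.000 V × 10^(-24.8/20).
= 1.000 × 0.05754 = 0.0575 V.

0.0575 V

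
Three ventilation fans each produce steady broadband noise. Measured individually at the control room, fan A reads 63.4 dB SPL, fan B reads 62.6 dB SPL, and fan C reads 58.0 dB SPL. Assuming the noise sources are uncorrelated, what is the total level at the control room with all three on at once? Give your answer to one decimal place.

66.7 dB SPL

Uncorrelated sources add in intensity (power), not in dB.
L_total = 10·log₁₀(10^(63.4/10) + 10^(62.6/10) + 10^(58.0/10)) = 10·log₁₀(4638000) = 66.7 dB SPL.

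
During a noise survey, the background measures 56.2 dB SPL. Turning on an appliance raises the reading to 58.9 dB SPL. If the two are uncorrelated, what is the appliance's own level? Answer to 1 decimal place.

Background correction is a power subtraction:
L_src = 10·log₁₀(10^(58.9/10) − 10^(56.2/10)) = 10·log₁₀(359400) = 55.6 dB SPL.

55.6 dB SPL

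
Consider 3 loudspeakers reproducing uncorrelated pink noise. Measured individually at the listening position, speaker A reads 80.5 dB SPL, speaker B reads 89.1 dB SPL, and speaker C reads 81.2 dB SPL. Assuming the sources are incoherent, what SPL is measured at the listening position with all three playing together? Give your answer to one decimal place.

90.2 dB SPL

Uncorrelated sources add in intensity (power), not in dB.
L_total = 10·log₁₀(10^(80.5/10) + 10^(89.1/10) + 10^(81.2/10)) = 10·log₁₀(1057000000) = 90.2 dB SPL.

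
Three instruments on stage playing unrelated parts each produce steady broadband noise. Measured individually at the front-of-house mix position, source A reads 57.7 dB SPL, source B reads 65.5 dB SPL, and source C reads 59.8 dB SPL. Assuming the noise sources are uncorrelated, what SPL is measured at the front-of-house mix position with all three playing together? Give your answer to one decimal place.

Incoherent sources sum as intensities:
L_total = 10·log₁₀(10^(57.7/10) + 10^(65.5/10) + 10^(59.8/10)) = 10·log₁₀(5092000) = 67.1 dB SPL.

67.1 dB SPL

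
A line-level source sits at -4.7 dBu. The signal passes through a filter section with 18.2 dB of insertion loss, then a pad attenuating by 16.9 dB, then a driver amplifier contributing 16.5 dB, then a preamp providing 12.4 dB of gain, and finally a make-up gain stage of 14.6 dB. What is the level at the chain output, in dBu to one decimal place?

Cascaded gains and losses add directly in dB.
-4.7 − 18.2 − 16.9 + 16.5 + 12.4 + 14.6 = +3.7 dBu.

+3.7 dBu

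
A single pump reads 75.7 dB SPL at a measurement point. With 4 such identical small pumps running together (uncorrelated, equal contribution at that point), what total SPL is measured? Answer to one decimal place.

81.7 dB SPL

4 equal incoherent sources raise the level by 10·log₁₀(4) = 6.02 dB.
L_total = 75.7 + 6.02 = 81.7 dB SPL.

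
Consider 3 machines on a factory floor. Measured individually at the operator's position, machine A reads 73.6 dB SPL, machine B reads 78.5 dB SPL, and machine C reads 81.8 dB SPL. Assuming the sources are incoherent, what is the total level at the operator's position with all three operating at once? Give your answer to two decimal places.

Incoherent sources sum as intensities:
L_total = 10·log₁₀(10^(73.6/10) + 10^(78.5/10) + 10^(81.8/10)) = 10·log₁₀(245100000) = 83.89 dB SPL.

83.89 dB SPL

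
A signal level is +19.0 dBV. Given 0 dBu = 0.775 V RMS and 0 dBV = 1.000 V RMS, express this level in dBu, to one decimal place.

The offset between the scales is 20·log₁₀(0.775/1.000) = −2.214 dB.
So dBu = +19.0 + 2.214 = +21.2 dBu.

+21.2 dBu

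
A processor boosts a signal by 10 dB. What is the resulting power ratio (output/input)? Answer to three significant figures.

10.0

Power ratio = 10^(dB/10).
10^(10/10) = 10^(1.000) = 10.0.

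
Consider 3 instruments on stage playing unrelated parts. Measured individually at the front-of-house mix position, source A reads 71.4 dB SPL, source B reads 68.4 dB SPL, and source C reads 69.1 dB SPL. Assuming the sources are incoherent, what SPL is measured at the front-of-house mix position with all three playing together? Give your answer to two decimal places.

Uncorrelated sources add in intensity (power), not in dB.
L_total = 10·log₁₀(10^(71.4/10) + 10^(68.4/10) + 10^(69.1/10)) = 10·log₁₀(28850000) = 74.60 dB SPL.

74.60 dB SPL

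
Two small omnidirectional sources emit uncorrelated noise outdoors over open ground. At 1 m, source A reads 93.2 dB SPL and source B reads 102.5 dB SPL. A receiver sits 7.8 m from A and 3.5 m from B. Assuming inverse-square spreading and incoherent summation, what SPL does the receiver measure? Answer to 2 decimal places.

91.72 dB SPL

At the listener: L_A = 93.2 − 20·log₁₀(7.8) = 75.358 dB; L_B = 102.5 − 20·log₁₀(3.5) = 91.619 dB.
Combined: 10·log₁₀(10^(75.358/10)+10^(91.619/10)) = 91.72 dB SPL.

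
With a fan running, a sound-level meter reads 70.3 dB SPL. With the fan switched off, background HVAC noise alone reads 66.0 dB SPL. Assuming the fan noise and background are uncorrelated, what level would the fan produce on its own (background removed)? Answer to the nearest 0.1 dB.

Background correction is a power subtraction:
L_src = 10·log₁₀(10^(70.3/10) − 10^(66.0/10)) = 10·log₁₀(6734000) = 68.3 dB SPL.

68.3 dB SPL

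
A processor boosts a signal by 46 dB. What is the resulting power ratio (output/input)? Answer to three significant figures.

39800

Power ratio = 10^(dB/10).
10^(46/10) = 10^(4.600) = 39800.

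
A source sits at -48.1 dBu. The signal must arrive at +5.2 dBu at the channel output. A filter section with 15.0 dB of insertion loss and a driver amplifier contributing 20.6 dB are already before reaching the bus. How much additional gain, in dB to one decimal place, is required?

The required make-up gain is the shortfall in the dB sum.
G = +5.2 − (-48.1) + 15.0 − 20.6 = 47.7 dB.

47.7 dB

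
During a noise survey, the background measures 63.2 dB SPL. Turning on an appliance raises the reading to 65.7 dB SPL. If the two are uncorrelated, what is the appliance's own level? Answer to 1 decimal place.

Subtract intensities: L_src = 10·log₁₀(10^(L_total/10) − 10^(L_bg/10)).
L_src = 10·log₁₀(10^(65.7/10) − 10^(63.2/10)) = 10·log₁₀(1626000) = 62.1 dB SPL.

62.1 dB SPL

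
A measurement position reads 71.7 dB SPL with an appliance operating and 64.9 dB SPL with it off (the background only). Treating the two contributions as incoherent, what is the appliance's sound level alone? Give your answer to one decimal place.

Subtract intensities: L_src = 10·log₁₀(10^(L_total/10) − 10^(L_bg/10)).
L_src = 10·log₁₀(10^(71.7/10) − 10^(64.9/10)) = 10·log₁₀(11700000) = 70.7 dB SPL.

70.7 dB SPL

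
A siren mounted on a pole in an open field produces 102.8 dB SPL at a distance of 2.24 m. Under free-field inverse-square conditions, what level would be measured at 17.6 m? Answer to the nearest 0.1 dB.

Free-field point source: level drops by 20·log₁₀ of the distance ratio.
ΔL = −20·log₁₀(17.6/2.24) = -17.91 dB, so L₂ = 102.8 + (-17.91) = 84.9 dB SPL.

84.9 dB SPL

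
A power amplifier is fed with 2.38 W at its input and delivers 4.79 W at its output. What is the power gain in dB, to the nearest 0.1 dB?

3.0 dB

For a power ratio, dB = 10·log₁₀(P₂/P₁).
10·log₁₀(4.79/2.38) = 10·log₁₀(2.013) = 3.0 dB.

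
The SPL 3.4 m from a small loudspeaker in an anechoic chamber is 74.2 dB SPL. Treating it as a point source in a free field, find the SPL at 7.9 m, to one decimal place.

66.9 dB SPL

Inverse-square spreading gives ΔL = −20·log₁₀(d₂/d₁).
ΔL = −20·log₁₀(7.9/3.4) = -7.32 dB, so L₂ = 74.2 + (-7.32) = 66.9 dB SPL.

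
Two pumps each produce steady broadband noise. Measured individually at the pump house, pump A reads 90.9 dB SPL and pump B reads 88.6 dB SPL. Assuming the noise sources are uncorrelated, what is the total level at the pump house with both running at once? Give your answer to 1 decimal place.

Uncorrelated sources add in intensity (power), not in dB.
L_total = 10·log₁₀(10^(90.9/10) + 10^(88.6/10)) = 10·log₁₀(1955000000) = 92.9 dB SPL.

92.9 dB SPL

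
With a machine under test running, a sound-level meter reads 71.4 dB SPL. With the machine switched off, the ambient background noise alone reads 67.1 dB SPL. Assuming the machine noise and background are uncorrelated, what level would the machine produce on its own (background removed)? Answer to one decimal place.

Remove the background by subtracting linear intensities:
L_src = 10·log₁₀(10^(71.4/10) − 10^(67.1/10)) = 10·log₁₀(8675000) = 69.4 dB SPL.

69.4 dB SPL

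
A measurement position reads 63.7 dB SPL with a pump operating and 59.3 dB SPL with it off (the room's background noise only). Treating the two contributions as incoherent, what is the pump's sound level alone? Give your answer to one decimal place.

Background correction is a power subtraction:
L_src = 10·log₁₀(10^(63.7/10) − 10^(59.3/10)) = 10·log₁₀(1493000) = 61.7 dB SPL.

61.7 dB SPL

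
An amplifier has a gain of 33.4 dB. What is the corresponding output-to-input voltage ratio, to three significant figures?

46.8

Voltage ratio = 10^(dB/20).
10^(33.4/20) = 10^(1.670) = 46.8.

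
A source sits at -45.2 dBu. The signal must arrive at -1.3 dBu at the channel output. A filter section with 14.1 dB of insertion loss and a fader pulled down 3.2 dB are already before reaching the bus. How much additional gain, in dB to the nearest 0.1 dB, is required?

61.2 dB

The required make-up gain is the shortfall in the dB sum.
G = -1.3 − (-45.2) + 14.1 + 3.2 = 61.2 dB.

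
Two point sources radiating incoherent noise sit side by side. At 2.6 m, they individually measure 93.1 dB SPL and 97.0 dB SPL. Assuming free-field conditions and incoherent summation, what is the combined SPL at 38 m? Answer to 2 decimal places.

Combined at 2.6 m: 10·log₁₀(10^(93.1/10)+10^(97.0/10)) = 98.484 dB SPL.
Then apply −20·log₁₀(38/2.6) = -23.296 dB → 75.19 dB SPL.

75.19 dB SPL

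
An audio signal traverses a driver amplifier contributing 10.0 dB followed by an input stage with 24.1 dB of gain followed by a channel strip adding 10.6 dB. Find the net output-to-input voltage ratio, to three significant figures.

172

Net gain = 10.0 + 24.1 + 10.6 = 44.7 dB.
Voltage ratio = 10^(44.7/20) = 172.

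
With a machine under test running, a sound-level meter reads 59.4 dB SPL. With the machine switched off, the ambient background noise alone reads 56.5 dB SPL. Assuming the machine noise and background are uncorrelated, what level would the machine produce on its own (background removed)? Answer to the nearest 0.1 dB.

56.3 dB SPL

Subtract intensities: L_src = 10·log₁₀(10^(L_total/10) − 10^(L_bg/10)).
L_src = 10·log₁₀(10^(59.4/10) − 10^(56.5/10)) = 10·log₁₀(424300) = 56.3 dB SPL.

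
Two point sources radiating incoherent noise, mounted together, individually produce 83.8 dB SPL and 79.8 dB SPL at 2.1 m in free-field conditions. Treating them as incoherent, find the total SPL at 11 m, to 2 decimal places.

Combined at 2.1 m: 10·log₁₀(10^(83.8/10)+10^(79.8/10)) = 85.255 dB SPL.
Then apply −20·log₁₀(11/2.1) = -14.383 dB → 70.87 dB SPL.

70.87 dB SPL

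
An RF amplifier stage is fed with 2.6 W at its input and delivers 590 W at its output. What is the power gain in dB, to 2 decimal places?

For a power ratio, dB = 10·log₁₀(P₂/P₁).
10·log₁₀(590/2.6) = 10·log₁₀(226.9) = 23.56 dB.

23.56 dB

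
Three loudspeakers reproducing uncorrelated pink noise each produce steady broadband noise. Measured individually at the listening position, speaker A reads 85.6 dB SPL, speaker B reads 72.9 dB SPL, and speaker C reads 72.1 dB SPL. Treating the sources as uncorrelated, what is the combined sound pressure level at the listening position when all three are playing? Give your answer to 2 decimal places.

86.01 dB SPL

Incoherent sources sum as intensities:
L_total = 10·log₁₀(10^(85.6/10) + 10^(72.9/10) + 10^(72.1/10)) = 10·log₁₀(398800000) = 86.01 dB SPL.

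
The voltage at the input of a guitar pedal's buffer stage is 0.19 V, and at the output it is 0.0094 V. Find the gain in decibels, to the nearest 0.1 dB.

For a voltage ratio, dB = 20·log₁₀(V₂/V₁).
20·log₁₀(0.0094/0.19) = 20·log₁₀(0.04947) = -26.1 dB.

-26.1 dB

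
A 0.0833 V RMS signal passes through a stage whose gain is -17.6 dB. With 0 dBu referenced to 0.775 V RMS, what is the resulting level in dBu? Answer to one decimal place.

-37.0 dBu

Input level: 20·log₁₀(0.0833/0.775) = -19.37 dBu.
Output: -19.37 − 17.6 = -37.0 dBu.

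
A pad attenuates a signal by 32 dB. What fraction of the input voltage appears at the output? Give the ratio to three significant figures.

0.0251

Voltage ratio = 10^(dB/20).
10^(-32/20) = 10^(-1.600) = 0.0251.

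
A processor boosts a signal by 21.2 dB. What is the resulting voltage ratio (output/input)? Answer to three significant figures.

Voltage ratio = 10^(dB/20).
10^(21.2/20) = 10^(1.060) = 11.5.

11.5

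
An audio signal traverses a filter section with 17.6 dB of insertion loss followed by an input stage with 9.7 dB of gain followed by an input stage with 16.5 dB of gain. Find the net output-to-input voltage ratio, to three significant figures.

2.69

Net gain = (−17.6) + 9.7 + 16.5 = 8.6 dB.
Voltage ratio = 10^(8.6/20) = 2.69.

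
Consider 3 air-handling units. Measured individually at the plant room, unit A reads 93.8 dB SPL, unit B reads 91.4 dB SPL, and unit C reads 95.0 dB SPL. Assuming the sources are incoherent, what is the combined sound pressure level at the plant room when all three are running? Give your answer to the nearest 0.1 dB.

98.4 dB SPL

Incoherent sources sum as intensities:
L_total = 10·log₁₀(10^(93.8/10) + 10^(91.4/10) + 10^(95.0/10)) = 10·log₁₀(6941000000) = 98.4 dB SPL.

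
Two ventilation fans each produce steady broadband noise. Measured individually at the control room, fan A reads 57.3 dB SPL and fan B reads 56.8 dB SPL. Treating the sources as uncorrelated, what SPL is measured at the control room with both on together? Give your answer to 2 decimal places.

60.07 dB SPL

Uncorrelated sources add in intensity (power), not in dB.
L_total = 10·log₁₀(10^(57.3/10) + 10^(56.8/10)) = 10·log₁₀(1016000) = 60.07 dB SPL.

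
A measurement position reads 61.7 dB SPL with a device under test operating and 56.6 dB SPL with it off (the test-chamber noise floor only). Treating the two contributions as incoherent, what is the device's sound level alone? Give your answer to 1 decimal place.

60.1 dB SPL

Subtract intensities: L_src = 10·log₁₀(10^(L_total/10) − 10^(L_bg/10)).
L_src = 10·log₁₀(10^(61.7/10) − 10^(56.6/10)) = 10·log₁₀(1022000) = 60.1 dB SPL.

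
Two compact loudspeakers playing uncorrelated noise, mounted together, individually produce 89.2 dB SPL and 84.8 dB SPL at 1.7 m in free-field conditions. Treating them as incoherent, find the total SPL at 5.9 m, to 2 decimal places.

79.74 dB SPL

Combined at 1.7 m: 10·log₁₀(10^(89.2/10)+10^(84.8/10)) = 90.545 dB SPL.
Then apply −20·log₁₀(5.9/1.7) = -10.808 dB → 79.74 dB SPL.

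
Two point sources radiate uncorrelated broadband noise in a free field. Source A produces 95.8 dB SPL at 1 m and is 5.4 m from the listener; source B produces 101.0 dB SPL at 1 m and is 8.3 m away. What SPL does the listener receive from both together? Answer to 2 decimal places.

At the listener: L_A = 95.8 − 20·log₁₀(5.4) = 81.152 dB; L_B = 101.0 − 20·log₁₀(8.3) = 82.618 dB.
Combined: 10·log₁₀(10^(81.152/10)+10^(82.618/10)) = 84.96 dB SPL.

84.96 dB SPL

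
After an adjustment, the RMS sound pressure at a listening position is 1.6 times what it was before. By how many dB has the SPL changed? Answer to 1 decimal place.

Sound pressure is an amplitude quantity: ΔL = 20·log₁₀(p₂/p₁).
20·log₁₀(1.6) = 4.1 dB.

4.1 dB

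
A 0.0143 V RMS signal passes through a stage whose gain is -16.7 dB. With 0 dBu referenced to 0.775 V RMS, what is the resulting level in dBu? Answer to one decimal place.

Input level: 20·log₁₀(0.0143/0.775) = -34.68 dBu.
Output: -34.68 − 16.7 = -51.4 dBu.

-51.4 dBu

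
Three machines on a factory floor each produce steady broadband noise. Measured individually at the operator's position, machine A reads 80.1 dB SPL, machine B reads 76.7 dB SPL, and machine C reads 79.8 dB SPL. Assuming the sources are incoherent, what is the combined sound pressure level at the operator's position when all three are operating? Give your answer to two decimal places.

Uncorrelated sources add in intensity (power), not in dB.
L_total = 10·log₁₀(10^(80.1/10) + 10^(76.7/10) + 10^(79.8/10)) = 10·log₁₀(244600000) = 83.88 dB SPL.

83.88 dB SPL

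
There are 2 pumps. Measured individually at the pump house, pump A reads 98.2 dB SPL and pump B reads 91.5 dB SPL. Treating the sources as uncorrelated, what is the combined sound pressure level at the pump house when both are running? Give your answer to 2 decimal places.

99.04 dB SPL

Uncorrelated sources add in intensity (power), not in dB.
L_total = 10·log₁₀(10^(98.2/10) + 10^(91.5/10)) = 10·log₁₀(8019000000) = 99.04 dB SPL.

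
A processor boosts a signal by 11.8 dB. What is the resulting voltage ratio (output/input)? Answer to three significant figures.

Voltage ratio = 10^(dB/20).
10^(11.8/20) = 10^(0.5900) = 3.89.

3.89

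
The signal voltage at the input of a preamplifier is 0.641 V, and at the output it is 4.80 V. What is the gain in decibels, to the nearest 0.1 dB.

17.5 dB

Voltage is an amplitude quantity, so gain = 20·log₁₀(V_out/V_in).
20·log₁₀(4.80/0.641) = 20·log₁₀(7.488) = 17.5 dB.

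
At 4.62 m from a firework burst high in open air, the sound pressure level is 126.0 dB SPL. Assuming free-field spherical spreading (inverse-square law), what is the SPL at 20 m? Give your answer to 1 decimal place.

113.3 dB SPL

For a point source in a free field, ΔL = −20·log₁₀(d₂/d₁).
ΔL = −20·log₁₀(20/4.62) = -12.73 dB, so L₂ = 126.0 + (-12.73) = 113.3 dB SPL.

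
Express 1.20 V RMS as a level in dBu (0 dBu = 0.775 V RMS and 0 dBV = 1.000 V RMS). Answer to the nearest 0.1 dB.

+3.8 dBu

dBu = 20·log₁₀(V / 0.775 V).
20·log₁₀(1.20/0.775) = +3.8 dBu.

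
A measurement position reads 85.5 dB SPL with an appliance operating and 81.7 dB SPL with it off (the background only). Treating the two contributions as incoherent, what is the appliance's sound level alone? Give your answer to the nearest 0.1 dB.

83.2 dB SPL

Remove the background by subtracting linear intensities:
L_src = 10·log₁₀(10^(85.5/10) − 10^(81.7/10)) = 10·log₁₀(206900000) = 83.2 dB SPL.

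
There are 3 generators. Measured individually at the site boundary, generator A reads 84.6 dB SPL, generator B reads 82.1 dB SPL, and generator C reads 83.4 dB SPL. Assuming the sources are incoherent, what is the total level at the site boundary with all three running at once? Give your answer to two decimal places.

88.26 dB SPL

Add the sources as powers (linear), then convert back to dB:
L_total = 10·log₁₀(10^(84.6/10) + 10^(82.1/10) + 10^(83.4/10)) = 10·log₁₀(669400000) = 88.26 dB SPL.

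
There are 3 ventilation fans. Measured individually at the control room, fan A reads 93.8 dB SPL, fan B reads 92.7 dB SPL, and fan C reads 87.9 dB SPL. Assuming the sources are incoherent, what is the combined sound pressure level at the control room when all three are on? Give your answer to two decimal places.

Uncorrelated sources add in intensity (power), not in dB.
L_total = 10·log₁₀(10^(93.8/10) + 10^(92.7/10) + 10^(87.9/10)) = 10·log₁₀(4878000000) = 96.88 dB SPL.

96.88 dB SPL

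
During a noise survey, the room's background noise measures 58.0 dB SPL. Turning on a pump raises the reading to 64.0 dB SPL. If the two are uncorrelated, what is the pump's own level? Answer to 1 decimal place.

62.7 dB SPL

Subtract intensities: L_src = 10·log₁₀(10^(L_total/10) − 10^(L_bg/10)).
L_src = 10·log₁₀(10^(64.0/10) − 10^(58.0/10)) = 10·log₁₀(1881000) = 62.7 dB SPL.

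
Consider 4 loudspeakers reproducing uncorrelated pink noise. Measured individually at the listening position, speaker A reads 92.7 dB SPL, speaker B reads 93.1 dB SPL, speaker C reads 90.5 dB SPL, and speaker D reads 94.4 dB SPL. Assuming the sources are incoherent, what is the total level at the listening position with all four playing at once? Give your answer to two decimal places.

Add the sources as powers (linear), then convert back to dB:
L_total = 10·log₁₀(10^(92.7/10) + 10^(93.1/10) + 10^(90.5/10) + 10^(94.4/10)) = 10·log₁₀(7780000000) = 98.91 dB SPL.

98.91 dB SPL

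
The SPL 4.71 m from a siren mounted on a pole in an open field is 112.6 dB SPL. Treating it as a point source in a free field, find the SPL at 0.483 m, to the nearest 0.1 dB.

Free-field point source: level drops by 20·log₁₀ of the distance ratio.
ΔL = −20·log₁₀(0.483/4.71) = 19.78 dB, so L₂ = 112.6 + (19.78) = 132.4 dB SPL.

132.4 dB SPL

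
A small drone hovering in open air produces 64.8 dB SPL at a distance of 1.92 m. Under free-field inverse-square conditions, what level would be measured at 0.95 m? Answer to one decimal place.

70.9 dB SPL

For a point source in a free field, ΔL = −20·log₁₀(d₂/d₁).
ΔL = −20·log₁₀(0.95/1.92) = 6.11 dB, so L₂ = 64.8 + (6.11) = 70.9 dB SPL.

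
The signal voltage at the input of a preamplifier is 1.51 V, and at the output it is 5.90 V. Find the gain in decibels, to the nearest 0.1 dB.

For a voltage ratio, dB = 20·log₁₀(V₂/V₁).
20·log₁₀(5.90/1.51) = 20·log₁₀(3.907) = 11.8 dB.

11.8 dB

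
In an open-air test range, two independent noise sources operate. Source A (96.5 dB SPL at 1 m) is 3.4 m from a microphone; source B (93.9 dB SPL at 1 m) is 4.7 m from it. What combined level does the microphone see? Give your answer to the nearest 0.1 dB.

87.0 dB SPL

At the listener: L_A = 96.5 − 20·log₁₀(3.4) = 85.87 dB; L_B = 93.9 − 20·log₁₀(4.7) = 80.46 dB.
Combined: 10·log₁₀(10^(85.87/10)+10^(80.46/10)) = 87.0 dB SPL.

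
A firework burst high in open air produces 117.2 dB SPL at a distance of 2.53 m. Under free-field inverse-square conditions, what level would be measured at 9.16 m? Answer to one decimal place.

106.0 dB SPL

For a point source in a free field, ΔL = −20·log₁₀(d₂/d₁).
ΔL = −20·log₁₀(9.16/2.53) = -11.18 dB, so L₂ = 117.2 + (-11.18) = 106.0 dB SPL.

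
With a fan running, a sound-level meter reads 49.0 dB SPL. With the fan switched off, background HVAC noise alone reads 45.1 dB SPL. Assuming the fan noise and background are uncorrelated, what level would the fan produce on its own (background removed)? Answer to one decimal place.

46.7 dB SPL

Background correction is a power subtraction:
L_src = 10·log₁₀(10^(49.0/10) − 10^(45.1/10)) = 10·log₁₀(47070) = 46.7 dB SPL.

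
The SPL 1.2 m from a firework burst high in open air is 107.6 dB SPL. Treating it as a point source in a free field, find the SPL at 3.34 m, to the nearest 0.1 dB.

Free-field point source: level drops by 20·log₁₀ of the distance ratio.
ΔL = −20·log₁₀(3.34/1.2) = -8.89 dB, so L₂ = 107.6 + (-8.89) = 98.7 dB SPL.

98.7 dB SPL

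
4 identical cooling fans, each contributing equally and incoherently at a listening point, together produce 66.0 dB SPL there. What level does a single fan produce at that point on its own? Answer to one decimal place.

60.0 dB SPL

4 equal incoherent sources add 10·log₁₀(4) = 6.02 dB over one source.
L_one = 66.0 − 6.02 = 60.0 dB SPL.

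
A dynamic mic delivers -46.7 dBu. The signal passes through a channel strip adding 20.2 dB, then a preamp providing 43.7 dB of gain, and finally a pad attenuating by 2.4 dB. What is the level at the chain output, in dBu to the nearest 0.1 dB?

Cascaded gains and losses add directly in dB.
-46.7 + 20.2 + 43.7 − 2.4 = +14.8 dBu.

+14.8 dBu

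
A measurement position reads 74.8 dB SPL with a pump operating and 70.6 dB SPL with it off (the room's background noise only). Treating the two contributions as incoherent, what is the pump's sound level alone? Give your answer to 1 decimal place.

Subtract intensities: L_src = 10·log₁₀(10^(L_total/10) − 10^(L_bg/10)).
L_src = 10·log₁₀(10^(74.8/10) − 10^(70.6/10)) = 10·log₁₀(18720000) = 72.7 dB SPL.

72.7 dB SPL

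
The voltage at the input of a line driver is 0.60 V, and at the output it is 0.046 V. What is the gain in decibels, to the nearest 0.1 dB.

-22.3 dB

Voltage ratio → dB uses the 20·log₁₀ form:
20·log₁₀(0.046/0.60) = 20·log₁₀(0.07667) = -22.3 dB.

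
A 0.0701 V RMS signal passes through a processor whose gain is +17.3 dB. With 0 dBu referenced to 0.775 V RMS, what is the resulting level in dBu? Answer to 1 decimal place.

-3.6 dBu

Input level: 20·log₁₀(0.0701/0.775) = -20.87 dBu.
Output: -20.87 + 17.3 = -3.6 dBu.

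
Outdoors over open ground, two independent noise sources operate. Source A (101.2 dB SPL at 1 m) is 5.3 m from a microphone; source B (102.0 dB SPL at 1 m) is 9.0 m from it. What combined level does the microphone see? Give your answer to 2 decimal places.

At the listener: L_A = 101.2 − 20·log₁₀(5.3) = 86.714 dB; L_B = 102.0 − 20·log₁₀(9.0) = 82.915 dB.
Combined: 10·log₁₀(10^(86.714/10)+10^(82.915/10)) = 88.23 dB SPL.

88.23 dB SPL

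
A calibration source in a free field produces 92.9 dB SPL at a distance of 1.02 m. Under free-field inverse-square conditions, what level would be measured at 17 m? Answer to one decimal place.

Inverse-square spreading gives ΔL = −20·log₁₀(d₂/d₁).
ΔL = −20·log₁₀(17/1.02) = -24.44 dB, so L₂ = 92.9 + (-24.44) = 68.5 dB SPL.

68.5 dB SPL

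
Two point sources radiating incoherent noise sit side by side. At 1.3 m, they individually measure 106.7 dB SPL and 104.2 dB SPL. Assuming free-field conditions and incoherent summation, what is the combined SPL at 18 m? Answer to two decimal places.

85.81 dB SPL

Combined at 1.3 m: 10·log₁₀(10^(106.7/10)+10^(104.2/10)) = 108.638 dB SPL.
Then apply −20·log₁₀(18/1.3) = -22.827 dB → 85.81 dB SPL.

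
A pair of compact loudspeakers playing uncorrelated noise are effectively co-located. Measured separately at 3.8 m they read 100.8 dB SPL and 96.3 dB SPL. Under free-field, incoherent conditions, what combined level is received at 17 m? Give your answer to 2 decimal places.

Combined at 3.8 m: 10·log₁₀(10^(100.8/10)+10^(96.3/10)) = 102.119 dB SPL.
Then apply −20·log₁₀(17/3.8) = -13.013 dB → 89.11 dB SPL.

89.11 dB SPL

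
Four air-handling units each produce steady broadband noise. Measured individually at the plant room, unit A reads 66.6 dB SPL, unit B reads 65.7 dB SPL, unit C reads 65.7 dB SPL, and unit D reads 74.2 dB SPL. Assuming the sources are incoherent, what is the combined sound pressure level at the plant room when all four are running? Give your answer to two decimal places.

Add the sources as powers (linear), then convert back to dB:
L_total = 10·log₁₀(10^(66.6/10) + 10^(65.7/10) + 10^(65.7/10) + 10^(74.2/10)) = 10·log₁₀(38300000) = 75.83 dB SPL.

75.83 dB SPL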